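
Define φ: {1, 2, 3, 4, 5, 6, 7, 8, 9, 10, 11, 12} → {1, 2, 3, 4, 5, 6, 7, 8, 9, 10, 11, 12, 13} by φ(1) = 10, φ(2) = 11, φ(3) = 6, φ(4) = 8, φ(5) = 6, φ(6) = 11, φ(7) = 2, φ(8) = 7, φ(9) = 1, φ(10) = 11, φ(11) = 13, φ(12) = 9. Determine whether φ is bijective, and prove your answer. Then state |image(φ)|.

9

φ(3) = 6 = φ(5) with 3 ≠ 5, so φ is not injective, hence not bijective.
The image of φ is {1, 2, 6, 7, 8, 9, 10, 11, 13}, which has 9 elements.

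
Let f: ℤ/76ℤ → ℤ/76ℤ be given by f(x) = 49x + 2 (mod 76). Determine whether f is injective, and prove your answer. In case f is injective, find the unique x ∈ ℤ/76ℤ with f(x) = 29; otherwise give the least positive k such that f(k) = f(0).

75

By definition, f is injective if f(a) = f(b) implies a = b.
Suppose f(a) = f(b) in ℤ/76ℤ. Then 49a + 2 ≡ 49b + 2 (mod 76), hence 49(a − b) ≡ 0 (mod 76).
Since gcd(49, 76) = 1, 49 is invertible modulo 76, therefore a − b ≡ 0 (mod 76), i.e. a = b.
Hence f is injective.
We now compute 49⁻¹ mod 76 explicitly. Euclid's algorithm: 76 = 1·49 + 27, 49 = 1·27 + 22, 27 = 1·22 + 5, 22 = 4·5 + 2, 5 = 2·2 + 1; back-substituting gives 1 = 45·49 − 29·76, so 49⁻¹ ≡ 45 (mod 76).
Since f is injective, we find f⁻¹(29): we need 49x ≡ 29 − 2 ≡ 27 (mod 76). Using 49⁻¹ = 45: x ≡ 45·27 = 1215 = 15·76 + 75, so x = 75.
Check: f(75) = 49·75 + 2 = 3677 = 48·76 + 29 ≡ 29 (mod 76).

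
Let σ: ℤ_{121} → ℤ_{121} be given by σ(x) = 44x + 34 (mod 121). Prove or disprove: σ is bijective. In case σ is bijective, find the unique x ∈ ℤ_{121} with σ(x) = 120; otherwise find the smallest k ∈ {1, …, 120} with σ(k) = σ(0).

By definition, σ is injective when σ(a) = σ(b) forces a = b.
We have gcd(44, 121) = 11 > 1. Taking a = 0 and b = 11: σ(0) = 34 and σ(11) = 44·11 + 34 = 518 ≡ 34 (mod 121).
So σ(0) = σ(11) while 0 ≠ 11, hence σ is not injective, hence not bijective.
Since σ is not bijective, we find the least positive k with σ(k) = σ(0): this means 44k ≡ 0 (mod 121), i.e. 121 ∣ 44k. Since gcd(44, 121) = 11, dividing through by 11 this holds exactly when 11 ∣ 4k, and as gcd(4, 11) = 1, exactly when 11 ∣ k.
The smallest positive such k is 11.

11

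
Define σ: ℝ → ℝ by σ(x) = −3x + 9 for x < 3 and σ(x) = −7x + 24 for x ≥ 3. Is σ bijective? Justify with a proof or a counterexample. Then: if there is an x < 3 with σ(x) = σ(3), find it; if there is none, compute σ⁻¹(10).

2

Both pieces are strictly decreasing (slopes −3 and −7), so each is injective on its own interval.
The left piece maps (−∞, 3) onto (0, ∞); the right piece maps [3, ∞) onto (−∞, 3].
These images overlap. In particular σ(3) = 3 (right piece), and solving −3x + 9 = 3 on the left piece gives x = 2 < 3.
So σ(2) = σ(3) with 2 ≠ 3, and σ is not injective, hence not bijective. This x = 2 is the requested value below 3.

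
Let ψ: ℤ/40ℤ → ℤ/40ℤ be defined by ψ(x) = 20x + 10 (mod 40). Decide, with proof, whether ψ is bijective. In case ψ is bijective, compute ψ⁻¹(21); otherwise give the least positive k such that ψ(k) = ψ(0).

By definition, ψ is injective when ψ(s) = ψ(t) forces s = t.
We have gcd(20, 40) = 20 > 1. Taking s = 0 and t = 2: ψ(0) = 10 and ψ(2) = 20·2 + 10 = 50 ≡ 10 (mod 40).
So ψ(0) = ψ(2) while 0 ≠ 2, so ψ is not injective, hence not bijective.
Since ψ is not bijective, we find the least positive k with ψ(k) = ψ(0): this means 20k ≡ 0 (mod 40), i.e. 40 ∣ 20k. Since gcd(20, 40) = 20, dividing through by 20 this holds exactly when 2 ∣ k.
The smallest positive such k is 2.

2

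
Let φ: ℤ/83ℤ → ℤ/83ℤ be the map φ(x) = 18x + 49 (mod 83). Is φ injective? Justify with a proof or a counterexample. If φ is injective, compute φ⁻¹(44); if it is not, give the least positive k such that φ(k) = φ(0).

32

Suppose φ(u) = φ(v) in ℤ/83ℤ. Then 18u + 49 ≡ 18v + 49 (mod 83), so 18(u − v) ≡ 0 (mod 83).
Since gcd(18, 83) = 1, 18 is invertible modulo 83, therefore u − v ≡ 0 (mod 83), i.e. u = v.
Thus φ is injective.
We now compute 18⁻¹ mod 83 explicitly. Euclid's algorithm: 83 = 4·18 + 11, 18 = 1·11 + 7, 11 = 1·7 + 4, 7 = 1·4 + 3, 4 = 1·3 + 1; back-substituting gives 1 = 60·18 − 13·83, so 18⁻¹ ≡ 60 (mod 83).
Since φ is injective, we find φ⁻¹(44): we need 18x ≡ 44 − 49 ≡ 78 (mod 83). Using 18⁻¹ = 60: x ≡ 60·78 = 4680 = 56·83 + 32, so x = 32.
Check: φ(32) = 18·32 + 49 = 625 = 7·83 + 44 ≡ 44 (mod 83).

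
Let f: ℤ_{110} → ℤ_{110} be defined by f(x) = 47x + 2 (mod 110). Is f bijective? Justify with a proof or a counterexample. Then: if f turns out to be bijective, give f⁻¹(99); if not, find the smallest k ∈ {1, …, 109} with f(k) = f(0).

If f(x_1) = f(x_2), then 47x_1 ≡ 47x_2 (mod 110). Because gcd(47, 110) = 1, we may cancel 47 to get x_1 ≡ x_2 (mod 110).
We now compute 47⁻¹ mod 110 explicitly. Euclid's algorithm: 110 = 2·47 + 16, 47 = 2·16 + 15, 16 = 1·15 + 1; back-substituting gives 1 = 103·47 − 44·110, so 47⁻¹ ≡ 103 (mod 110).
Then y ↦ 103(y − 2) is a two-sided inverse to f, so every y ∈ ℤ_{110} has a preimage.
Therefore f is bijective.
Since f is bijective, we compute f⁻¹(99): solve 47x + 2 ≡ 99 (mod 110), i.e. 47x ≡ 97 (mod 110).
Multiplying by 47⁻¹ = 103 gives x ≡ 103·97 = 9991 = 90·110 + 91 ≡ 91 (mod 110).
Check: f(91) = 47·91 + 2 = 4279 = 38·110 + 99 ≡ 99 (mod 110).

91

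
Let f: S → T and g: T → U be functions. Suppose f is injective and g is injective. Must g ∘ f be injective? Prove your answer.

Suppose (g ∘ f)(x_1) = (g ∘ f)(x_2), i.e. g(f(x_1)) = g(f(x_2)).
Since g is injective, f(x_1) = f(x_2). Since f is injective, x_1 = x_2. So g ∘ f is injective.

injective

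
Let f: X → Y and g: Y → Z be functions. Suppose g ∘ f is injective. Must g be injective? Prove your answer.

not injective

No. Take X = {1, 2, 3}, Y = {1, 2, 3, 4}, Z = {1, 2, 3, 4}, f(a) = a for each a ∈ X, and g(b) = 3 if b ∈ {3, 4} else g(b) = b.
Then g ∘ f = f is injective (X ⊂ Y and f is the inclusion), but g(3) = g(4) = 3 with 3 ≠ 4, so g is not injective.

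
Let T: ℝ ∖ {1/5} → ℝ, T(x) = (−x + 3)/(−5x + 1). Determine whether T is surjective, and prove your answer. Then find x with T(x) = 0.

3

If T(x) = 1/5, cross-multiplying gives −5(−x + 3) = −1(−5x + 1), which simplifies to −15 = −1 — false.  So 1/5 has no preimage and T is not surjective.
Solving T(x) = 0: cross-multiplying gives −x + 3 = 0(−5x + 1), which rearranges to −1x = −3, so x = 3.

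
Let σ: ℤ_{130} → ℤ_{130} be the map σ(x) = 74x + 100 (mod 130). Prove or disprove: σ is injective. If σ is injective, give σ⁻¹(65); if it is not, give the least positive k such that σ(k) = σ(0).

65

Recall that σ is injective if σ(s) = σ(t) implies s = t.
We have gcd(74, 130) = 2 > 1. Taking s = 0 and t = 65: σ(0) = 100 and σ(65) = 74·65 + 100 = 4910 ≡ 100 (mod 130).
So σ(0) = σ(65) while 0 ≠ 65, so σ is not injective.
Since σ is not injective, we find the least positive k with σ(k) = σ(0): this means 74k ≡ 0 (mod 130), i.e. 130 ∣ 74k. Since gcd(74, 130) = 2, dividing through by 2 this holds exactly when 65 ∣ 37k, and as gcd(37, 65) = 1, exactly when 65 ∣ k.
The smallest positive such k is 65.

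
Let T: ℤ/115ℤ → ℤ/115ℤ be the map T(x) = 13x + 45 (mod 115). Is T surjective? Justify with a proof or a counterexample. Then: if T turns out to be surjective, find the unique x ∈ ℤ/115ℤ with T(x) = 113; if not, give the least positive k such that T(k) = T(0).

76

By definition, surjectivity means every element of the codomain has a preimage under T.
Since gcd(13, 115) = 1, 13 is invertible modulo 115. Euclid's algorithm: 115 = 8·13 + 11, 13 = 1·11 + 2, 11 = 5·2 + 1; back-substituting gives 1 = 62·13 − 7·115, so 13⁻¹ ≡ 62 (mod 115).
Then y ↦ 62(y − 45) is a two-sided inverse to T, so every y ∈ ℤ/115ℤ has a preimage.
Thus T is surjective.
Since T is surjective, we find T⁻¹(113): we need 13x ≡ 113 − 45 ≡ 68 (mod 115). Using 13⁻¹ = 62: x ≡ 62·68 = 4216 = 36·115 + 76, so x = 76.
Check: T(76) = 13·76 + 45 = 1033 = 8·115 + 113 ≡ 113 (mod 115).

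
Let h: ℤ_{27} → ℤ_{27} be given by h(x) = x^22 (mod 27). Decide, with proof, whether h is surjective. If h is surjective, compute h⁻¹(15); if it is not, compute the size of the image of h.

h(0) = 0^22 = 0.
h(3): Repeated squaring mod 27: 3^1 ≡ 3, 3^2 ≡ 3² = 9, 3^4 ≡ 9² = 81 ≡ 0, 3^8 ≡ 0² = 0, 3^16 ≡ 0² = 0. Since 22 = 16 + 4 + 2, 3^22 ≡ 0·0·9: 0·0 = 0, then 0·9 = 0. So 3^22 ≡ 0 (mod 27).
So h(0) = h(3) = 0 while 0 ≠ 3, therefore h is not injective.
A non-injective map from the 27-element set ℤ_{27} to itself takes at most 26 distinct values, so it cannot be surjective. Hence h is not surjective.
Since h is not surjective, we determine |image(h)|. Computing x^22 mod 27 for each x (by repeated squaring, reducing mod 27 at every step), the values h(0), h(1), …, h(26) are: 0, 1, 16, 0, 13, 4, 0, 25, 19, 0, 10, 7, 0, 22, 22, 0, 7, 10, 0, 19, 25, 0, 4, 13, 0, 16, 1.
The distinct values are {0, 1, 4, 7, 10, 13, 16, 19, 22, 25}; there are 10 of them.

10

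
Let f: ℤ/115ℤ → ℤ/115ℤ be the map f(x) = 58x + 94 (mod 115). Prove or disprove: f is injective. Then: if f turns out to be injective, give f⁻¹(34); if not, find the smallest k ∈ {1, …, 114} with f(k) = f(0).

Suppose f(s) = f(t) in ℤ/115ℤ. Then 58s + 94 ≡ 58t + 94 (mod 115), therefore 58(s − t) ≡ 0 (mod 115).
Since gcd(58, 115) = 1, 58 is invertible modulo 115, hence s − t ≡ 0 (mod 115), i.e. s = t.
So f is injective.
We now compute 58⁻¹ mod 115 explicitly. Euclid's algorithm: 115 = 1·58 + 57, 58 = 1·57 + 1; back-substituting gives 1 = 2·58 − 1·115, so 58⁻¹ ≡ 2 (mod 115).
Since f is injective, we find f⁻¹(34): we need 58x ≡ 34 − 94 ≡ 55 (mod 115). Using 58⁻¹ = 2: x ≡ 2·55 = 110, so x = 110.
Check: f(110) = 58·110 + 94 = 6474 = 56·115 + 34 ≡ 34 (mod 115).

110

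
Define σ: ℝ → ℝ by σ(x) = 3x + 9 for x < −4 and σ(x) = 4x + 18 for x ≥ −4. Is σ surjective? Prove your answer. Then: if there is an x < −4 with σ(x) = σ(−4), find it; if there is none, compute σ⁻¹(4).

Both pieces are strictly increasing (slopes 3 and 4), so each is injective on its own interval.
The left piece maps (−∞, −4) onto (−∞, −3); the right piece maps [−4, ∞) onto [2, ∞).
The union (−∞, −3) ∪ [2, ∞) omits the interval between −3 and 2; in particular −3 has no preimage. So σ is not surjective.
Because the two images are disjoint, no x < −4 has σ(x) = σ(−4), so we compute σ⁻¹(4): 4 lies in [2, ∞), so solve 4x + 18 = 4: x = (4 − 18)/4 = −7/2.

-7/2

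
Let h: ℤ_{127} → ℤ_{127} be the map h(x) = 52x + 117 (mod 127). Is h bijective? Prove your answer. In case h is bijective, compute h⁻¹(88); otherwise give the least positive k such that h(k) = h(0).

Suppose h(s) = h(t) in ℤ_{127}. Then 52s + 117 ≡ 52t + 117 (mod 127), hence 52(s − t) ≡ 0 (mod 127).
Since gcd(52, 127) = 1, 52 is invertible modulo 127, hence s − t ≡ 0 (mod 127), i.e. s = t.
We now compute 52⁻¹ mod 127 explicitly. Euclid's algorithm: 127 = 2·52 + 23, 52 = 2·23 + 6, 23 = 3·6 + 5, 6 = 1·5 + 1; back-substituting gives 1 = 22·52 − 9·127, so 52⁻¹ ≡ 22 (mod 127).
For any y ∈ ℤ_{127}, x = 22(y − 117) mod 127 satisfies h(x) = 52·22(y − 117) + 117 ≡ y (since 52·22 ≡ 1 mod 127). So every y has a preimage.
Therefore h is bijective.
Since h is bijective, we compute h⁻¹(88): solve 52x + 117 ≡ 88 (mod 127), i.e. 52x ≡ 98 (mod 127).
Multiplying by 52⁻¹ = 22 gives x ≡ 22·98 = 2156 = 16·127 + 124 ≡ 124 (mod 127).
Check: h(124) = 52·124 + 117 = 6565 = 51·127 + 88 ≡ 88 (mod 127).

124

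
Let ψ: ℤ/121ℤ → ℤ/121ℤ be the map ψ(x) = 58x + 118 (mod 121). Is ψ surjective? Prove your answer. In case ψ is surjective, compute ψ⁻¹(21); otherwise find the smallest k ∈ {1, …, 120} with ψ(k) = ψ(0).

63

Since gcd(58, 121) = 1, 58 is invertible modulo 121. Euclid's algorithm: 121 = 2·58 + 5, 58 = 11·5 + 3, 5 = 1·3 + 2, 3 = 1·2 + 1; back-substituting gives 1 = 48·58 − 23·121, so 58⁻¹ ≡ 48 (mod 121).
For any y ∈ ℤ/121ℤ, x = 48(y − 118) mod 121 satisfies ψ(x) = 58·48(y − 118) + 118 ≡ y (since 58·48 ≡ 1 mod 121). So every y has a preimage.
Hence ψ is surjective.
Since ψ is surjective, we compute ψ⁻¹(21): solve 58x + 118 ≡ 21 (mod 121), i.e. 58x ≡ 24 (mod 121).
Multiplying by 58⁻¹ = 48 gives x ≡ 48·24 = 1152 = 9·121 + 63 ≡ 63 (mod 121).
Check: ψ(63) = 58·63 + 118 = 3772 = 31·121 + 21 ≡ 21 (mod 121).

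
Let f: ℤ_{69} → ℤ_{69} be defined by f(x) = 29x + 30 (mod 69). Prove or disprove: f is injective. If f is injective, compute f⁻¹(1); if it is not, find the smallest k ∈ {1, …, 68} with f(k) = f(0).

Suppose f(s) = f(t) in ℤ_{69}. Then 29s + 30 ≡ 29t + 30 (mod 69), therefore 29(s − t) ≡ 0 (mod 69).
Since gcd(29, 69) = 1, 29 is invertible modulo 69, so s − t ≡ 0 (mod 69), i.e. s = t.
So f is injective.
We now compute 29⁻¹ mod 69 explicitly. Euclid's algorithm: 69 = 2·29 + 11, 29 = 2·11 + 7, 11 = 1·7 + 4, 7 = 1·4 + 3, 4 = 1·3 + 1; back-substituting gives 1 = 50·29 − 21·69, so 29⁻¹ ≡ 50 (mod 69).
Since f is injective, we find f⁻¹(1): we need 29x ≡ 1 − 30 ≡ 40 (mod 69). Using 29⁻¹ = 50: x ≡ 50·40 = 2000 = 28·69 + 68, so x = 68.
Check: f(68) = 29·68 + 30 = 2002 = 29·69 + 1 ≡ 1 (mod 69).

68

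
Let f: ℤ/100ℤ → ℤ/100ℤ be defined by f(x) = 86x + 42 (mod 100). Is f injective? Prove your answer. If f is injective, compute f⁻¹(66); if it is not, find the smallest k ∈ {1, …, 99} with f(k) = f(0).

50

Recall that f is injective when f(x_1) = f(x_2) forces x_1 = x_2.
We have gcd(86, 100) = 2 > 1. Taking x_1 = 0 and x_2 = 50: f(0) = 42 and f(50) = 86·50 + 42 = 4342 ≡ 42 (mod 100).
So f(0) = f(50) while 0 ≠ 50, thus f is not injective.
Since f is not injective, we find the least positive k with f(k) = f(0): this means 86k ≡ 0 (mod 100), i.e. 100 ∣ 86k. Since gcd(86, 100) = 2, dividing through by 2 this holds exactly when 50 ∣ 43k, and as gcd(43, 50) = 1, exactly when 50 ∣ k.
The smallest positive such k is 50.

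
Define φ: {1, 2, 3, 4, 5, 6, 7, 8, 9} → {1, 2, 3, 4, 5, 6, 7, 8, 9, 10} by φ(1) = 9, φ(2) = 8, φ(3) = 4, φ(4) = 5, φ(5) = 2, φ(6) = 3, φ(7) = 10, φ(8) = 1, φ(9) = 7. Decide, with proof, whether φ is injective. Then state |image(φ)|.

The values φ(1), …, φ(9) are 9, 8, 4, 5, 2, 3, 10, 1, 7 — all distinct.
So φ(x_1) = φ(x_2) only when x_1 = x_2, and φ is injective.
The image of φ is {1, 2, 3, 4, 5, 7, 8, 9, 10}, which has 9 elements.

9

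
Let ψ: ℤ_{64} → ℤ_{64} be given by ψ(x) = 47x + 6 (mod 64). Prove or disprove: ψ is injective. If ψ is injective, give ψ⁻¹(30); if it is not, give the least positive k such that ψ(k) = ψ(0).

40

If ψ(a) = ψ(b), then 47a ≡ 47b (mod 64). Because gcd(47, 64) = 1, we may cancel 47 to get a ≡ b (mod 64).
Hence ψ is injective.
We now compute 47⁻¹ mod 64 explicitly. Euclid's algorithm: 64 = 1·47 + 17, 47 = 2·17 + 13, 17 = 1·13 + 4, 13 = 3·4 + 1; back-substituting gives 1 = 15·47 − 11·64, so 47⁻¹ ≡ 15 (mod 64).
Since ψ is injective, we compute ψ⁻¹(30): solve 47x + 6 ≡ 30 (mod 64), i.e. 47x ≡ 24 (mod 64).
Multiplying by 47⁻¹ = 15 gives x ≡ 15·24 = 360 = 5·64 + 40 ≡ 40 (mod 64).
Check: ψ(40) = 47·40 + 6 = 1886 = 29·64 + 30 ≡ 30 (mod 64).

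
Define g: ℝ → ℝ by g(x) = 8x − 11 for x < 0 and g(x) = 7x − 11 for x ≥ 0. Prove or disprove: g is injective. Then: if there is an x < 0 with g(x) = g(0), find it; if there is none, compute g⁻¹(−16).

-5/8

Both pieces are strictly increasing (slopes 8 and 7), so each is injective on its own interval.
The left piece maps (−∞, 0) onto (−∞, −11); the right piece maps [0, ∞) onto [−11, ∞).
These images are disjoint, so no value is attained by both pieces. Thus g is injective.
Because the two images are disjoint, no x < 0 has g(x) = g(0), so we compute g⁻¹(−16): −16 lies in (−∞, −11), so solve 8x − 11 = −16: x = (−16 + 11)/8 = −5/8.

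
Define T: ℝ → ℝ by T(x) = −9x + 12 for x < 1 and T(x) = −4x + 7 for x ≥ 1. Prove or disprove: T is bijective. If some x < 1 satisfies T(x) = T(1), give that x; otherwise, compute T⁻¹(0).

7/4

Both pieces are strictly decreasing (slopes −9 and −4), so each is injective on its own interval.
The left piece maps (−∞, 1) onto (3, ∞); the right piece maps [1, ∞) onto (−∞, 3].
Since 3 = 3, the images partition ℝ: T is injective and surjective, hence bijective.
Because the two images are disjoint, no x < 1 has T(x) = T(1), so we compute T⁻¹(0): 0 lies in (−∞, 3], so solve −4x + 7 = 0: x = (0 − 7)/(−4) = 7/4.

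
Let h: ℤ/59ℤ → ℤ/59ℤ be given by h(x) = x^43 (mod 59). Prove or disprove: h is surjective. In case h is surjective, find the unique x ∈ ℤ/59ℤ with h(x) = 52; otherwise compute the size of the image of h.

6

Since 59 is prime, the nonzero elements of ℤ/59ℤ form a cyclic group of order 58.
As gcd(43, 58) = 1, raising to the 43rd power is a bijection on this group: if s^43 ≡ t^43 then (st^{−1})^43 = 1, and the only element of order dividing gcd(43, 58) = 1 is 1, so s = t.
With h(0) = 0 this makes h injective on all of ℤ/59ℤ, hence bijective (finite equal-size domain and codomain). In particular h is surjective.
Since h is surjective, we find the preimage of 52. The inverse of x ↦ x^43 on (ℤ/59ℤ)^× is x ↦ x^27, because 43·27 = 1161 = 20·58 + 1 ≡ 1 (mod 58) and x^{58} = 1 for x ≠ 0 (Fermat). So h⁻¹(52) = 52^27 mod 59.
Repeated squaring mod 59: 52^1 ≡ 52, 52^2 ≡ 52² = 2704 ≡ 49, 52^4 ≡ 49² = 2401 ≡ 41, 52^8 ≡ 41² = 1681 ≡ 29, 52^16 ≡ 29² = 841 ≡ 15. Since 27 = 16 + 8 + 2 + 1, 52^27 ≡ 15·29·49·52: 15·29 = 435 ≡ 22, then 22·49 = 1078 ≡ 16, then 16·52 = 832 ≡ 6. So 52^27 ≡ 6 (mod 59).
Hence h⁻¹(52) = 6.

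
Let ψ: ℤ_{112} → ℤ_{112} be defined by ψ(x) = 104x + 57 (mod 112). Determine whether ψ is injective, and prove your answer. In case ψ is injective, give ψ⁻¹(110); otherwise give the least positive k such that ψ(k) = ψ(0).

We have gcd(104, 112) = 8 > 1. Taking x_1 = 0 and x_2 = 14: ψ(0) = 57 and ψ(14) = 104·14 + 57 = 1513 ≡ 57 (mod 112).
So ψ(0) = ψ(14) while 0 ≠ 14, thus ψ is not injective.
Since ψ is not injective, we find the least positive k with ψ(k) = ψ(0): this means 104k ≡ 0 (mod 112), i.e. 112 ∣ 104k. Since gcd(104, 112) = 8, dividing through by 8 this holds exactly when 14 ∣ 13k, and as gcd(13, 14) = 1, exactly when 14 ∣ k.
The smallest positive such k is 14.

14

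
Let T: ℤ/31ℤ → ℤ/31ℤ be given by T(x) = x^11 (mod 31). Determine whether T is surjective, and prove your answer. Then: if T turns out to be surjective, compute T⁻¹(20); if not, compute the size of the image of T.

7

Since 31 is prime, the nonzero elements of ℤ/31ℤ form a cyclic group of order 30.
As gcd(11, 30) = 1, raising to the 11th power is a bijection on this group: if a^11 ≡ b^11 then (ab^{−1})^11 = 1, and the only element of order dividing gcd(11, 30) = 1 is 1, so a = b.
With T(0) = 0 this makes T injective on all of ℤ/31ℤ, hence bijective (finite equal-size domain and codomain). In particular T is surjective.
Since T is surjective, we find the preimage of 20. The inverse of x ↦ x^11 on (ℤ/31ℤ)^× is x ↦ x^11, because 11·11 = 121 = 4·30 + 1 ≡ 1 (mod 30) and x^{30} = 1 for x ≠ 0 (Fermat). So T⁻¹(20) = 20^11 mod 31.
Repeated squaring mod 31: 20^1 ≡ 20, 20^2 ≡ 20² = 400 ≡ 28, 20^4 ≡ 28² = 784 ≡ 9, 20^8 ≡ 9² = 81 ≡ 19. Since 11 = 8 + 2 + 1, 20^11 ≡ 19·28·20: 19·28 = 532 ≡ 5, then 5·20 = 100 ≡ 7. So 20^11 ≡ 7 (mod 31).
Hence T⁻¹(20) = 7.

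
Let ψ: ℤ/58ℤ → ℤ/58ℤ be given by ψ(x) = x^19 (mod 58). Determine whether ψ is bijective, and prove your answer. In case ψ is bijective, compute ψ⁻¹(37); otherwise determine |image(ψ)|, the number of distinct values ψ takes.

Computing x^19 mod 58 for each x (by repeated squaring, reducing mod 58 at every step), the values ψ(0), ψ(1), …, ψ(57) are: 0, 1, 26, 47, 38, 51, 4, 45, 2, 5, 50, 15, 46, 35, 10, 19, 52, 41, 14, 37, 24, 27, 42, 25, 36, 49, 40, 3, 28, 29, 30, 55, 18, 9, 22, 33, 16, 31, 34, 21, 44, 17, 6, 39, 48, 23, 12, 43, 8, 53, 56, 13, 54, 7, 20, 11, 32, 57.
Every element of ℤ/58ℤ appears exactly once in this list, so ψ is a bijection, and in particular bijective.
Since ψ is bijective, we read off the preimage of 37 from the same table: ψ(19) = 37, so ψ⁻¹(37) = 19.

19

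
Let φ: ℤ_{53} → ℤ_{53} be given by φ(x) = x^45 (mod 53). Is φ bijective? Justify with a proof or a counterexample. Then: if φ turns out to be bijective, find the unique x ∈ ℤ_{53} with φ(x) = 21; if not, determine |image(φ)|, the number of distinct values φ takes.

Since 53 is prime, the nonzero elements of ℤ_{53} form a cyclic group of order 52.
As gcd(45, 52) = 1, raising to the 45th power is a bijection on this group: if u^45 ≡ v^45 then (uv^{−1})^45 = 1, and the only element of order dividing gcd(45, 52) = 1 is 1, so u = v.
With φ(0) = 0 this makes φ injective on all of ℤ_{53}, hence bijective (finite equal-size domain and codomain). In particular φ is bijective.
Since φ is bijective, we find the preimage of 21. The inverse of x ↦ x^45 on (ℤ_{53})^× is x ↦ x^37, because 45·37 = 1665 = 32·52 + 1 ≡ 1 (mod 52) and x^{52} = 1 for x ≠ 0 (Fermat). So φ⁻¹(21) = 21^37 mod 53.
Repeated squaring mod 53: 21^1 ≡ 21, 21^2 ≡ 21² = 441 ≡ 17, 21^4 ≡ 17² = 289 ≡ 24, 21^8 ≡ 24² = 576 ≡ 46, 21^16 ≡ 46² = 2116 ≡ 49, 21^32 ≡ 49² = 2401 ≡ 16. Since 37 = 32 + 4 + 1, 21^37 ≡ 16·24·21: 16·24 = 384 ≡ 13, then 13·21 = 273 ≡ 8. So 21^37 ≡ 8 (mod 53).
Hence φ⁻¹(21) = 8.

8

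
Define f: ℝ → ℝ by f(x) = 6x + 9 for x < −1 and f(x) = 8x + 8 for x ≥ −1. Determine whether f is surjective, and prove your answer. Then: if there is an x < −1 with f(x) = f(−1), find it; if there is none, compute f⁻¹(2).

Both pieces are strictly increasing (slopes 6 and 8), so each is injective on its own interval.
The left piece maps (−∞, −1) onto (−∞, 3); the right piece maps [−1, ∞) onto [0, ∞).
The union (−∞, 3) ∪ [0, ∞) covers ℝ, so f is surjective.
For the follow-up: the images overlap, so an x < −1 with f(x) = f(−1) exists. f(−1) = 0; solving 6x + 9 = 0 for x < −1 gives x = (0 − 9)/6 = −3/2.

-3/2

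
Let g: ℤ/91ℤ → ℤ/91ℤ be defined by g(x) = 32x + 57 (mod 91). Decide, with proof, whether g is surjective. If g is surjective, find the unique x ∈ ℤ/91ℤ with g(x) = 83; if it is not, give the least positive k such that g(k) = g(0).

By definition, surjectivity means every element of the codomain has a preimage under g.
Since gcd(32, 91) = 1, 32 is invertible modulo 91. Euclid's algorithm: 91 = 2·32 + 27, 32 = 1·27 + 5, 27 = 5·5 + 2, 5 = 2·2 + 1; back-substituting gives 1 = 37·32 − 13·91, so 32⁻¹ ≡ 37 (mod 91).
For any y ∈ ℤ/91ℤ, x = 37(y − 57) mod 91 satisfies g(x) = 32·37(y − 57) + 57 ≡ y (since 32·37 ≡ 1 mod 91). So every y has a preimage.
Hence g is surjective.
Since g is surjective, we compute g⁻¹(83): solve 32x + 57 ≡ 83 (mod 91), i.e. 32x ≡ 26 (mod 91).
Multiplying by 32⁻¹ = 37 gives x ≡ 37·26 = 962 = 10·91 + 52 ≡ 52 (mod 91).
Check: g(52) = 32·52 + 57 = 1721 = 18·91 + 83 ≡ 83 (mod 91).

52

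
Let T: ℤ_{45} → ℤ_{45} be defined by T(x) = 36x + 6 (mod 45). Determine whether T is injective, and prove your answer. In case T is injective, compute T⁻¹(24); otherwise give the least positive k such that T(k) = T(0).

We have gcd(36, 45) = 9 > 1. Taking x_1 = 0 and x_2 = 5: T(0) = 6 and T(5) = 36·5 + 6 = 186 ≡ 6 (mod 45).
So T(0) = T(5) while 0 ≠ 5, thus T is not injective.
Since T is not injective, we find the least positive k with T(k) = T(0): this means 36k ≡ 0 (mod 45), i.e. 45 ∣ 36k. Since gcd(36, 45) = 9, dividing through by 9 this holds exactly when 5 ∣ 4k, and as gcd(4, 5) = 1, exactly when 5 ∣ k.
The smallest positive such k is 5.

5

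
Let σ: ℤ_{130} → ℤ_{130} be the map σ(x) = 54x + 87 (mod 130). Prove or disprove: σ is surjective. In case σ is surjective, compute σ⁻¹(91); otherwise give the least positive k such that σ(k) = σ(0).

65

Since gcd(54, 130) = 2, we have 54x ≡ 0 (mod 2) for all x, so σ(x) ≡ 1 (mod 2).
But 0 ≢ 1 (mod 2), so 0 ∈ ℤ_{130} has no preimage. So σ is not surjective.
Since σ is not surjective, we find the least positive k with σ(k) = σ(0): this means 54k ≡ 0 (mod 130), i.e. 130 ∣ 54k. Since gcd(54, 130) = 2, dividing through by 2 this holds exactly when 65 ∣ 27k, and as gcd(27, 65) = 1, exactly when 65 ∣ k.
The smallest positive such k is 65.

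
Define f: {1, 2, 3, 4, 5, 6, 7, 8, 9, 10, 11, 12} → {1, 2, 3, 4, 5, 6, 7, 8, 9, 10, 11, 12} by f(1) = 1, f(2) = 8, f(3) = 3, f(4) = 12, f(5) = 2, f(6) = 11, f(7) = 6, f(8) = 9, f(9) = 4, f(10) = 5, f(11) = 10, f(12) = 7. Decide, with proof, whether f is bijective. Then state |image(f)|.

The values 1, 8, 3, 12, 2, 11, 6, 9, 4, 5, 10, 7 are a permutation of {1, 2, 3, 4, 5, 6, 7, 8, 9, 10, 11, 12}: each element appears exactly once.
So f is injective and surjective, hence bijective.
The image of f is {1, 2, 3, 4, 5, 6, 7, 8, 9, 10, 11, 12}, which has 12 elements.

12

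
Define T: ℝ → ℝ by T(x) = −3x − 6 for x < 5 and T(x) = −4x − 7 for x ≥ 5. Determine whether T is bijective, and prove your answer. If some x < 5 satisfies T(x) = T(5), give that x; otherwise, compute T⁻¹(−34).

Both pieces are strictly decreasing (slopes −3 and −4), so each is injective on its own interval.
The left piece maps (−∞, 5) onto (−21, ∞); the right piece maps [5, ∞) onto (−∞, −27].
The images leave a gap (−21 has no preimage), so T is not surjective, hence not bijective.
Because the two images are disjoint, no x < 5 has T(x) = T(5), so we compute T⁻¹(−34): −34 lies in (−∞, −27], so solve −4x − 7 = −34: x = (−34 + 7)/(−4) = 27/4.

27/4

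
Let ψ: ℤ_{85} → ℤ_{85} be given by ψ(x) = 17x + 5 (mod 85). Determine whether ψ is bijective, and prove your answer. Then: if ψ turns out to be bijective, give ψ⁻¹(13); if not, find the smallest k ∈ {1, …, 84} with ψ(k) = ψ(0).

Recall that ψ is injective if ψ(a) = ψ(b) implies a = b.
We have gcd(17, 85) = 17 > 1. Taking a = 0 and b = 5: ψ(0) = 5 and ψ(5) = 17·5 + 5 = 90 ≡ 5 (mod 85).
So ψ(0) = ψ(5) while 0 ≠ 5, therefore ψ is not injective, hence not bijective.
Since ψ is not bijective, we find the least positive k with ψ(k) = ψ(0): this means 17k ≡ 0 (mod 85), i.e. 85 ∣ 17k. Since gcd(17, 85) = 17, dividing through by 17 this holds exactly when 5 ∣ k.
The smallest positive such k is 5.

5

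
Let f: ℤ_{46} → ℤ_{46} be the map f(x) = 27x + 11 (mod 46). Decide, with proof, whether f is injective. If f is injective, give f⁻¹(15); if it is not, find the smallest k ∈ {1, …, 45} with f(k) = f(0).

24

Suppose f(x_1) = f(x_2) in ℤ_{46}. Then 27x_1 + 11 ≡ 27x_2 + 11 (mod 46), hence 27(x_1 − x_2) ≡ 0 (mod 46).
Since gcd(27, 46) = 1, 27 is invertible modulo 46, thus x_1 − x_2 ≡ 0 (mod 46), i.e. x_1 = x_2.
Hence f is injective.
We now compute 27⁻¹ mod 46 explicitly. Euclid's algorithm: 46 = 1·27 + 19, 27 = 1·19 + 8, 19 = 2·8 + 3, 8 = 2·3 + 2, 3 = 1·2 + 1; back-substituting gives 1 = 29·27 − 17·46, so 27⁻¹ ≡ 29 (mod 46).
Since f is injective, we find f⁻¹(15): we need 27x ≡ 15 − 11 ≡ 4 (mod 46). Using 27⁻¹ = 29: x ≡ 29·4 = 116 = 2·46 + 24, so x = 24.
Check: f(24) = 27·24 + 11 = 659 = 14·46 + 15 ≡ 15 (mod 46).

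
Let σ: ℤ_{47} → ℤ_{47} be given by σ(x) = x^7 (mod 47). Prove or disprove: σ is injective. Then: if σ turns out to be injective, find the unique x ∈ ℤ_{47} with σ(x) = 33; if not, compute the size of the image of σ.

Since 47 is prime, the nonzero elements of ℤ_{47} form a cyclic group of order 46.
As gcd(7, 46) = 1, raising to the 7th power is a bijection on this group: if s^7 ≡ t^7 then (st^{−1})^7 = 1, and the only element of order dividing gcd(7, 46) = 1 is 1, so s = t.
With σ(0) = 0 this makes σ injective on all of ℤ_{47}, hence bijective (finite equal-size domain and codomain). In particular σ is injective.
Since σ is injective, we find the preimage of 33. The inverse of x ↦ x^7 on (ℤ_{47})^× is x ↦ x^33, because 7·33 = 231 = 5·46 + 1 ≡ 1 (mod 46) and x^{46} = 1 for x ≠ 0 (Fermat). So σ⁻¹(33) = 33^33 mod 47.
Repeated squaring mod 47: 33^1 ≡ 33, 33^2 ≡ 33² = 1089 ≡ 8, 33^4 ≡ 8² = 64 ≡ 17, 33^8 ≡ 17² = 289 ≡ 7, 33^16 ≡ 7² = 49 ≡ 2, 33^32 ≡ 2² = 4. Since 33 = 32 + 1, 33^33 ≡ 4·33: 4·33 = 132 ≡ 38. So 33^33 ≡ 38 (mod 47).
Hence σ⁻¹(33) = 38.

38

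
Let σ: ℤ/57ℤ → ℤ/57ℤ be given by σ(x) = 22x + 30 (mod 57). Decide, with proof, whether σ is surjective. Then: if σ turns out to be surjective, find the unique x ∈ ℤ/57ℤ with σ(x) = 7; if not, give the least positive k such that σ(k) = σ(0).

43

By definition, surjectivity means every element of the codomain has a preimage under σ.
Since gcd(22, 57) = 1, 22 is invertible modulo 57. Euclid's algorithm: 57 = 2·22 + 13, 22 = 1·13 + 9, 13 = 1·9 + 4, 9 = 2·4 + 1; back-substituting gives 1 = 13·22 − 5·57, so 22⁻¹ ≡ 13 (mod 57).
For any y ∈ ℤ/57ℤ, x = 13(y − 30) mod 57 satisfies σ(x) = 22·13(y − 30) + 30 ≡ y (since 22·13 ≡ 1 mod 57). So every y has a preimage.
So σ is surjective.
Since σ is surjective, we compute σ⁻¹(7): solve 22x + 30 ≡ 7 (mod 57), i.e. 22x ≡ 34 (mod 57).
Multiplying by 22⁻¹ = 13 gives x ≡ 13·34 = 442 = 7·57 + 43 ≡ 43 (mod 57).
Check: σ(43) = 22·43 + 30 = 976 = 17·57 + 7 ≡ 7 (mod 57).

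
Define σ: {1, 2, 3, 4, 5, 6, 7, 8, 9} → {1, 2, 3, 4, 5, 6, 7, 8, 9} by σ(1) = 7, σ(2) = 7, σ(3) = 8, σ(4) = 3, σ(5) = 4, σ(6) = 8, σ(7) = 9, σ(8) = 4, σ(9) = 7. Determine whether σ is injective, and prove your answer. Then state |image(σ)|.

5

σ(1) = 7 = σ(2) with 1 ≠ 2, so σ is not injective.
The image of σ is {3, 4, 7, 8, 9}, which has 5 elements.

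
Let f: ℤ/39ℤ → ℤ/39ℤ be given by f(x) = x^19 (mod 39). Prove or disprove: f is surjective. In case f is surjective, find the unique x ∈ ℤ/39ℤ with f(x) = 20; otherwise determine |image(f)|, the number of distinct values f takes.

Computing x^19 mod 39 for each x (by repeated squaring, reducing mod 39 at every step), the values f(0), f(1), …, f(38) are: 0, 1, 11, 3, 4, 8, 33, 19, 5, 9, 10, 2, 12, 13, 14, 24, 16, 17, 21, 7, 32, 18, 22, 23, 15, 25, 26, 27, 37, 29, 30, 34, 20, 6, 31, 35, 36, 28, 38.
Every element of ℤ/39ℤ appears exactly once in this list, so f is a bijection, and in particular surjective.
Since f is surjective, we read off the preimage of 20 from the same table: f(32) = 20, so f⁻¹(20) = 32.

32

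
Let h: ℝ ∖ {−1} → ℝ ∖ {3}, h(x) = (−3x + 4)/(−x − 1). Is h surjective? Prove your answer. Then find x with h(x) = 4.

-8

For any y ≠ 3, solving y(−x − 1) = −3x + 4 for x gives a well-defined x ≠ −1. So h is surjective.
Solving h(x) = 4: cross-multiplying gives −3x + 4 = 4(−x − 1), which rearranges to 1x = −8, so x = −8.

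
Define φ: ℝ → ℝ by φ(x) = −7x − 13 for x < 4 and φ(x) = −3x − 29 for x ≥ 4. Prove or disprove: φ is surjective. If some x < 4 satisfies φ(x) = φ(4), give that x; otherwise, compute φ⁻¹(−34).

3

Both pieces are strictly decreasing (slopes −7 and −3), so each is injective on its own interval.
The left piece maps (−∞, 4) onto (−41, ∞); the right piece maps [4, ∞) onto (−∞, −41].
These images together cover ℝ, so φ is surjective.
Because the two images are disjoint, no x < 4 has φ(x) = φ(4), so we compute φ⁻¹(−34): −34 lies in (−41, ∞), so solve −7x − 13 = −34: x = (−34 + 13)/(−7) = 3.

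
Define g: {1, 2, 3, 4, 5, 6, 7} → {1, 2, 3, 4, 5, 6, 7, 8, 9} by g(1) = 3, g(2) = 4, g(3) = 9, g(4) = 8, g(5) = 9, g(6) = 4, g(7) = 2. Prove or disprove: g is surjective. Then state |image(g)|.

No element maps to 1, so g is not surjective.
The image of g is {2, 3, 4, 8, 9}, which has 5 elements.

5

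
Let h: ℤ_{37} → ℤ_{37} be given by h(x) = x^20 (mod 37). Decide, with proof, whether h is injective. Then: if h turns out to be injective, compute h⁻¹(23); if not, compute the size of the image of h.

h(1) = 1^20 = 1.
h(6): Repeated squaring mod 37: 6^1 ≡ 6, 6^2 ≡ 6² = 36, 6^4 ≡ 36² = 1296 ≡ 1, 6^8 ≡ 1² = 1, 6^16 ≡ 1² = 1. Since 20 = 16 + 4, 6^20 ≡ 1·1: 1·1 = 1. So 6^20 ≡ 1 (mod 37).
So h(1) = h(6) = 1 while 1 ≠ 6, thus h is not injective.
Since h is not injective, we determine |image(h)|. Computing x^20 mod 37 for each x (by repeated squaring, reducing mod 37 at every step), the values h(0), h(1), …, h(36) are: 0, 1, 33, 9, 16, 12, 1, 12, 10, 7, 26, 10, 33, 16, 26, 34, 34, 7, 9, 9, 7, 34, 34, 26, 16, 33, 10, 26, 7, 10, 12, 1, 12, 16, 9, 33, 1.
The distinct values are {0, 1, 7, 9, 10, 12, 16, 26, 33, 34}; there are 10 of them.

10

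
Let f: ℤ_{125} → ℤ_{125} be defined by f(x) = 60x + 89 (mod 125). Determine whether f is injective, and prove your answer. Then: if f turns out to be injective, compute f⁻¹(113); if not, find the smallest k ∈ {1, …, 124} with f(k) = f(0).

We have gcd(60, 125) = 5 > 1. Taking s = 0 and t = 25: f(0) = 89 and f(25) = 60·25 + 89 = 1589 ≡ 89 (mod 125).
So f(0) = f(25) while 0 ≠ 25, thus f is not injective.
Since f is not injective, we find the least positive k with f(k) = f(0): this means 60k ≡ 0 (mod 125), i.e. 125 ∣ 60k. Since gcd(60, 125) = 5, dividing through by 5 this holds exactly when 25 ∣ 12k, and as gcd(12, 25) = 1, exactly when 25 ∣ k.
The smallest positive such k is 25.

25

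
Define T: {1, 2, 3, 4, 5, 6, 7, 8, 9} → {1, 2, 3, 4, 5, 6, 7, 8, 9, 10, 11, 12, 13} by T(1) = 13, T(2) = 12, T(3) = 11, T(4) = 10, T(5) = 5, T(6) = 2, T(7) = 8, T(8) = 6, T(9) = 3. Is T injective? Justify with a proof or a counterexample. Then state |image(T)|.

The values T(1), …, T(9) are 13, 12, 11, 10, 5, 2, 8, 6, 3 — all distinct.
So T(u) = T(v) only when u = v, and T is injective.
The image of T is {2, 3, 5, 6, 8, 10, 11, 12, 13}, which has 9 elements.

9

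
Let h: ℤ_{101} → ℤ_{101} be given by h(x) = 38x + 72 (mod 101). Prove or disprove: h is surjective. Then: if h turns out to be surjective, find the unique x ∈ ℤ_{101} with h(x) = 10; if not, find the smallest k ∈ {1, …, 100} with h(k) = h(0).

9

By definition, h is surjective if every y in the codomain equals h(x) for some x in the domain.
Since gcd(38, 101) = 1, 38 is invertible modulo 101. Euclid's algorithm: 101 = 2·38 + 25, 38 = 1·25 + 13, 25 = 1·13 + 12, 13 = 1·12 + 1; back-substituting gives 1 = 8·38 − 3·101, so 38⁻¹ ≡ 8 (mod 101).
For any y ∈ ℤ_{101}, x = 8(y − 72) mod 101 satisfies h(x) = 38·8(y − 72) + 72 ≡ y (since 38·8 ≡ 1 mod 101). So every y has a preimage.
Thus h is surjective.
Since h is surjective, we compute h⁻¹(10): solve 38x + 72 ≡ 10 (mod 101), i.e. 38x ≡ 39 (mod 101).
Multiplying by 38⁻¹ = 8 gives x ≡ 8·39 = 312 = 3·101 + 9 ≡ 9 (mod 101).
Check: h(9) = 38·9 + 72 = 414 = 4·101 + 10 ≡ 10 (mod 101).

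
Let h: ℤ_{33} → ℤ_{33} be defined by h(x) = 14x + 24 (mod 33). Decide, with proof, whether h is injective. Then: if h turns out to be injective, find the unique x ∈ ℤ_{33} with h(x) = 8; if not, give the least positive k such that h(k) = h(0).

13

Recall: injectivity means: for all u, v in the domain, h(u) = h(v) implies u = v.
If h(u) = h(v), then 14u ≡ 14v (mod 33). Because gcd(14, 33) = 1, we may cancel 14 to get u ≡ v (mod 33).
Therefore h is injective.
We now compute 14⁻¹ mod 33 explicitly. Euclid's algorithm: 33 = 2·14 + 5, 14 = 2·5 + 4, 5 = 1·4 + 1; back-substituting gives 1 = 26·14 − 11·33, so 14⁻¹ ≡ 26 (mod 33).
Since h is injective, we find h⁻¹(8): we need 14x ≡ 8 − 24 ≡ 17 (mod 33). Using 14⁻¹ = 26: x ≡ 26·17 = 442 = 13·33 + 13, so x = 13.
Check: h(13) = 14·13 + 24 = 206 = 6·33 + 8 ≡ 8 (mod 33).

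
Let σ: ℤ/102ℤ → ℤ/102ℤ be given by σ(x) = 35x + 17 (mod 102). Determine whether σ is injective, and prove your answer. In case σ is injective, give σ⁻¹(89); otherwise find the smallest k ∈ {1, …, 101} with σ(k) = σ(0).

72

Recall that σ is injective if σ(a) = σ(b) implies a = b.
If σ(a) = σ(b), then 35a ≡ 35b (mod 102). Because gcd(35, 102) = 1, we may cancel 35 to get a ≡ b (mod 102).
Therefore σ is injective.
We now compute 35⁻¹ mod 102 explicitly. Euclid's algorithm: 102 = 2·35 + 32, 35 = 1·32 + 3, 32 = 10·3 + 2, 3 = 1·2 + 1; back-substituting gives 1 = 35·35 − 12·102, so 35⁻¹ ≡ 35 (mod 102).
Since σ is injective, we find σ⁻¹(89): we need 35x ≡ 89 − 17 ≡ 72 (mod 102). Using 35⁻¹ = 35: x ≡ 35·72 = 2520 = 24·102 + 72, so x = 72.
Check: σ(72) = 35·72 + 17 = 2537 = 24·102 + 89 ≡ 89 (mod 102).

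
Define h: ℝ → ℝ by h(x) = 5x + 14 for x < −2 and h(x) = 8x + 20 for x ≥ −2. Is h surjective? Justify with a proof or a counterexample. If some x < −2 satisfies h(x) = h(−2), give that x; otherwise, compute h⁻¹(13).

Both pieces are strictly increasing (slopes 5 and 8), so each is injective on its own interval.
The left piece maps (−∞, −2) onto (−∞, 4); the right piece maps [−2, ∞) onto [4, ∞).
These images together cover ℝ, so h is surjective.
Because the two images are disjoint, no x < −2 has h(x) = h(−2), so we compute h⁻¹(13): 13 lies in [4, ∞), so solve 8x + 20 = 13: x = (13 − 20)/8 = −7/8.

-7/8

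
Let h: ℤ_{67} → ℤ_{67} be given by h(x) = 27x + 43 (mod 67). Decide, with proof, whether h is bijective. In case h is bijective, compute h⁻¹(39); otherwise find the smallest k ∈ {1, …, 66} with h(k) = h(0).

47

Suppose h(x_1) = h(x_2) in ℤ_{67}. Then 27x_1 + 43 ≡ 27x_2 + 43 (mod 67), therefore 27(x_1 − x_2) ≡ 0 (mod 67).
Since gcd(27, 67) = 1, 27 is invertible modulo 67, hence x_1 − x_2 ≡ 0 (mod 67), i.e. x_1 = x_2.
We now compute 27⁻¹ mod 67 explicitly. Euclid's algorithm: 67 = 2·27 + 13, 27 = 2·13 + 1; back-substituting gives 1 = 5·27 − 2·67, so 27⁻¹ ≡ 5 (mod 67).
For any y ∈ ℤ_{67}, x = 5(y − 43) mod 67 satisfies h(x) = 27·5(y − 43) + 43 ≡ y (since 27·5 ≡ 1 mod 67). So every y has a preimage.
Therefore h is bijective.
Since h is bijective, we compute h⁻¹(39): solve 27x + 43 ≡ 39 (mod 67), i.e. 27x ≡ 63 (mod 67).
Multiplying by 27⁻¹ = 5 gives x ≡ 5·63 = 315 = 4·67 + 47 ≡ 47 (mod 67).
Check: h(47) = 27·47 + 43 = 1312 = 19·67 + 39 ≡ 39 (mod 67).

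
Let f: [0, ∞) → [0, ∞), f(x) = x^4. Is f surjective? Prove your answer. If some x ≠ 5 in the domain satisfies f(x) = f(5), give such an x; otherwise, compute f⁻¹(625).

For any y ∈ [0, ∞), x = y^{1/4} ∈ [0, ∞) gives f(x) = y, so f is surjective.
Since x ↦ x^4 is strictly increasing on [0, ∞), it is injective there, so no x ≠ 5 in the domain has f(x) = f(5). We therefore compute f⁻¹(625) = 625^{1/4} = 5 (indeed 5^4 = 625).

5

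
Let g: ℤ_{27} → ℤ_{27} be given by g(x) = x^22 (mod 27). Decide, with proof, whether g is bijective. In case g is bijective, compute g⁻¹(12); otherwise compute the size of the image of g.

10

g(0) = 0^22 = 0.
g(3): Repeated squaring mod 27: 3^1 ≡ 3, 3^2 ≡ 3² = 9, 3^4 ≡ 9² = 81 ≡ 0, 3^8 ≡ 0² = 0, 3^16 ≡ 0² = 0. Since 22 = 16 + 4 + 2, 3^22 ≡ 0·0·9: 0·0 = 0, then 0·9 = 0. So 3^22 ≡ 0 (mod 27).
So g(0) = g(3) = 0 while 0 ≠ 3, therefore g is not injective, hence not bijective.
Since g is not bijective, we determine |image(g)|. Computing x^22 mod 27 for each x (by repeated squaring, reducing mod 27 at every step), the values g(0), g(1), …, g(26) are: 0, 1, 16, 0, 13, 4, 0, 25, 19, 0, 10, 7, 0, 22, 22, 0, 7, 10, 0, 19, 25, 0, 4, 13, 0, 16, 1.
The distinct values are {0, 1, 4, 7, 10, 13, 16, 19, 22, 25}; there are 10 of them.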